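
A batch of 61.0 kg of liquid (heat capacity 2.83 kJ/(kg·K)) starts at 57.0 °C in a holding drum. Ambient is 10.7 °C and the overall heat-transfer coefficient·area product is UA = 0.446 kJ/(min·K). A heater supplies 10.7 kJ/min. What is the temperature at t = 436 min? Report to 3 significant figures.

41.9 °C

Unsteady energy balance on the tank contents: M c_p dT/dt = −UA(T − T_amb) + Q̇.
dT/dt = (T_ss − T)/τ with T_ss = T_amb + Q̇/UA = 10.7 + 10.7/0.446 = 34.691 °C, τ = M c_p/UA = 61.0·2.83/0.446 = 387.06 min.
T approaches T_ss exponentially: T(t) = T_ss + (T₀ − T_ss) e^(−t/τ).
T(436) = 34.691 + (22.309)·0.32419 = 41.923 °C.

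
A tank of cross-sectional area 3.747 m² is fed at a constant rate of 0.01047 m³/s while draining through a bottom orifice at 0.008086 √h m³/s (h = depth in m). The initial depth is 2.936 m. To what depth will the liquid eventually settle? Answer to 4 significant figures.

1.677 m

Accumulation of liquid (constant cross-section A): A dh/dt = Q_in − 0.008086 √h. At steady state dh/dt = 0:
Q_in = 0.008086 √h_ss ⇒ √h_ss = 0.01047/0.008086 = 1.29483.
h_ss = 1.29483² = 1.67659 m. (Since h₀ = 2.936 m > h_ss, the level will fall toward this value.)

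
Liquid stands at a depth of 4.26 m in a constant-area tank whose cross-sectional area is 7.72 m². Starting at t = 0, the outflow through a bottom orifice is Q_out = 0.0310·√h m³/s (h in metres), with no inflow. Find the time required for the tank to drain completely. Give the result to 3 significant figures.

A dh/dt = −Q_out = −0.0310 √h.
This is separable: 2 d(√h)/dt = −0.0310/A, so √h = √h₀ − (0.0310/(2A)) t.
Tank is empty when √h = 0: t_empty = 2A√h₀/0.0310.
t_empty = 2·7.72·√4.26/0.0310 = 15.440·2.0640/0.0310 = 1028.0 s.

1030 s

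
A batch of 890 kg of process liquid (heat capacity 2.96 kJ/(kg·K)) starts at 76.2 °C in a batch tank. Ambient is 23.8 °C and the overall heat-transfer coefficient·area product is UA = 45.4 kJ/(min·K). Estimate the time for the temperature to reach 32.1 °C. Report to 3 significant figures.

M c_p dT/dt = −UA(T − T_amb).
τ = M c_p/UA = 58.026 min; T_ss = T_amb = 23.800 °C.
T(t) = T_ss + (T₀ − T_ss)e^(−t/τ); set T = 32.1:
t = −τ ln[(T − T_ss)/(T₀ − T_ss)] = −58.026 · ln(0.15840) = 106.92 min.

107 min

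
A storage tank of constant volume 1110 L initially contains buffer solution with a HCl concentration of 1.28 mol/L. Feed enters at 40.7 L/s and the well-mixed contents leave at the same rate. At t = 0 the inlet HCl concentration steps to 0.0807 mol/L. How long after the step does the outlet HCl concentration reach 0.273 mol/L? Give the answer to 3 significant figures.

49.9 s

Mass balance on the solute (V constant): V dC/dt = Q(C_in − C), so τ = V/Q = 27.273 s.
C(t) = C_in + (C₀ − C_in) e^(−t/τ). Set C = 0.273 and solve for t:
e^(−t/τ) = (C − C_in)/(C₀ − C_in) = (0.273 − 0.0807)/(1.28 − 0.0807) = 0.16034
t = −τ ln(…) = 27.273 × 1.8304 = 49.921 s.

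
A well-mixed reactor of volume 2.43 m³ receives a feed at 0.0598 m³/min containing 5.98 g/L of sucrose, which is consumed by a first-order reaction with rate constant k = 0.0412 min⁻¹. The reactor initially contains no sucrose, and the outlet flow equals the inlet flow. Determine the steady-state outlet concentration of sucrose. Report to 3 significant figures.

V dC/dt = Q(C_in − C) − k V C.
Steady state (dC/dt = 0): C_ss = Q C_in/(Q + kV) = C_in/(1 + kV/Q).
C_ss = 0.0598·5.98/(0.0598 + 0.0412·2.43) = 0.35760/0.15992 = 2.2362 g/L.

2.24 g/L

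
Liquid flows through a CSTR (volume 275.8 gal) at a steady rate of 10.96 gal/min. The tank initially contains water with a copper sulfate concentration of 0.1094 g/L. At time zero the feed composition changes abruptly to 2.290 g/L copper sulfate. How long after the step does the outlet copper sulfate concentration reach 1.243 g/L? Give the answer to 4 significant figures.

18.46 min

Species balance: V dC/dt = Q(C_in − C) ⇒ τ = V/Q = 25.1642 min.
C(t) = C_in + (C₀ − C_in) e^(−t/τ). Set C = 1.243 and solve for t:
e^(−t/τ) = (C − C_in)/(C₀ − C_in) = (1.243 − 2.290)/(0.1094 − 2.290) = 0.480143
t = −τ ln(…) = 25.1642 × 0.733671 = 18.4623 min.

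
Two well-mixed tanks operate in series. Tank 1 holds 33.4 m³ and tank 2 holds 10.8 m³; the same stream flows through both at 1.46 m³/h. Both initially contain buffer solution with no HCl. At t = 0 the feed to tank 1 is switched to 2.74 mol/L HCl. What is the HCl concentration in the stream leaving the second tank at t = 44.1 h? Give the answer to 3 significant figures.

2.15 mol/L

Time constants: τᵢ = Vᵢ/Q for each well-mixed tank.
τ₁ = 33.4/1.46 = 22.877 h; τ₂ = 10.8/1.46 = 7.3973 h.
Solving the cascade with C₁(0)=C₂(0)=0 gives C₂(t) = C_in[1 − (τ₁ e^(−t/τ₁) − τ₂ e^(−t/τ₂))/(τ₁ − τ₂)].
At t = 44.1: e^(−t/τ₁) = 0.14548, e^(−t/τ₂) = 0.0025756.
C₂ = 2.74·[1 − (22.877·0.14548 − 7.3973·0.0025756)/(15.479)] = 2.74·0.78623 = 2.1543 mol/L.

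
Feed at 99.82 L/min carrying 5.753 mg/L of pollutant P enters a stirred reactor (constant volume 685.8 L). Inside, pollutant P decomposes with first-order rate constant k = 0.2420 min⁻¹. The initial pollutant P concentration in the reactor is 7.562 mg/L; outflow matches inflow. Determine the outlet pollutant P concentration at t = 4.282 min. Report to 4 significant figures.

3.188 mg/L

V dC/dt = Q(C_in − C) − k V C.
This is linear with rate a = Q/V + k = 0.387553 min⁻¹.
C_ss = Q C_in/(Q + kV) = 2.16065 mg/L; C(t) = C_ss + (C₀ − C_ss) e^(−a t).
C(4.282) = 2.16065 + (5.40135)·e^(−0.387553·4.282) = 2.16065 + (5.40135)·0.190234 = 3.18817 mg/L.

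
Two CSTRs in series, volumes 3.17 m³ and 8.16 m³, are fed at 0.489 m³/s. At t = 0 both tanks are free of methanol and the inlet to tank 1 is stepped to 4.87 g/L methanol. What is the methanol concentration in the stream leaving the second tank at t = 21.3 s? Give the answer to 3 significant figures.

Each tank obeys Vᵢ dCᵢ/dt = Q(Cᵢ₋₁ − Cᵢ), so τᵢ = Vᵢ/Q.
τ₁ = 3.17/0.489 = 6.4826 s; τ₂ = 8.16/0.489 = 16.687 s.
Tank 1: C₁ = C_in(1 − e^(−t/τ₁)). Tank 2 (τ₁ ≠ τ₂): C₂ = C_in[1 − (τ₁ e^(−t/τ₁) − τ₂ e^(−t/τ₂))/(τ₁ − τ₂)].
At t = 21.3: e^(−t/τ₁) = 0.037414, e^(−t/τ₂) = 0.27903.
C₂ = 4.87·[1 − (6.4826·0.037414 − 16.687·0.27903)/(-10.204)] = 4.87·0.56748 = 2.7636 g/L.

2.76 g/L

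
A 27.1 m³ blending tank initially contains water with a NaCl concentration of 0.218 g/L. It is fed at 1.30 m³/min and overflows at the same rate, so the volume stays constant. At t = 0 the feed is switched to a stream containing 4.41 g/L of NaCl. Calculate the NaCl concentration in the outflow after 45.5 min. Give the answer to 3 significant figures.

3.94 g/L

Unsteady species balance (constant V, well mixed): V dC/dt = Q(C_in − C).
Rewrite as dC/dt + C/τ = C_in/τ, τ = V/Q = 20.846 min.
Solution: C(t) = C_in + (C₀ − C_in) e^(−t/τ).
C(45.5) = 4.41 + (0.218 − 4.41)·e^(−45.5/20.846) = 4.41 + (-4.1920)·0.11274 = 3.9374 g/L.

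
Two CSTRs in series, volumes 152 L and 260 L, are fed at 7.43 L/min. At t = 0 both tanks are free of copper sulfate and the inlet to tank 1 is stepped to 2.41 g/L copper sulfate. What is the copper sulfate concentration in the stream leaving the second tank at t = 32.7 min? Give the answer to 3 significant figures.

Each tank obeys Vᵢ dCᵢ/dt = Q(Cᵢ₋₁ − Cᵢ), so τᵢ = Vᵢ/Q.
τ₁ = 152/7.43 = 20.458 min; τ₂ = 260/7.43 = 34.993 min.
Solving the cascade with C₁(0)=C₂(0)=0 gives C₂(t) = C_in[1 − (τ₁ e^(−t/τ₁) − τ₂ e^(−t/τ₂))/(τ₁ − τ₂)].
At t = 32.7: e^(−t/τ₁) = 0.20221, e^(−t/τ₂) = 0.39280.
C₂ = 2.41·[1 − (20.458·0.20221 − 34.993·0.39280)/(-14.536)] = 2.41·0.33898 = 0.81694 g/L.

0.817 g/L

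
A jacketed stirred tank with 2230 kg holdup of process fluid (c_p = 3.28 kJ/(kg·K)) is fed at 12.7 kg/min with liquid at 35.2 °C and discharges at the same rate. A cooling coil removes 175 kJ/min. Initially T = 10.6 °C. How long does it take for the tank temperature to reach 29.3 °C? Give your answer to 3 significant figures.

436 min

M c_p dT/dt = ṁ c_p (T_in − T) − Q̇.
τ = M/ṁ = 175.59 min; T_ss = T_in − Q̇/(ṁ c_p) = 30.999 °C.
T(t) = T_ss + (T₀ − T_ss) e^(−t/τ). Set T = 29.3:
e^(−t/τ) = (29.3 − 30.999)/(10.6 − 30.999) = 0.083285
t = −175.59 · ln(0.083285) = 436.43 min.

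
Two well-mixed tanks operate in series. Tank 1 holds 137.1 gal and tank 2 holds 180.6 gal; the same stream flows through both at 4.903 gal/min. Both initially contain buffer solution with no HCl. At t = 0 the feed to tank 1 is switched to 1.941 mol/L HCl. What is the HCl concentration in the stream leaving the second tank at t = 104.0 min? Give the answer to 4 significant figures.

Time constants: τᵢ = Vᵢ/Q for each well-mixed tank.
τ₁ = 137.1/4.903 = 27.9625 min; τ₂ = 180.6/4.903 = 36.8346 min.
Tank 1: C₁ = C_in(1 − e^(−t/τ₁)). Tank 2 (τ₁ ≠ τ₂): C₂ = C_in[1 − (τ₁ e^(−t/τ₁) − τ₂ e^(−t/τ₂))/(τ₁ − τ₂)].
At t = 104.0: e^(−t/τ₁) = 0.0242517, e^(−t/τ₂) = 0.0594017.
C₂ = 1.941·[1 − (27.9625·0.0242517 − 36.8346·0.0594017)/(-8.87212)] = 1.941·0.829815 = 1.61067 mol/L.

1.611 mol/L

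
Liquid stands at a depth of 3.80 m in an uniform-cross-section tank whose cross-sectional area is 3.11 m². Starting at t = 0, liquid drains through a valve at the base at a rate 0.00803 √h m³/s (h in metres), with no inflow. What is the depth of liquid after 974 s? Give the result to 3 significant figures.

Mass balance (ρ constant): A dh/dt = −0.00803 √h.
This is separable: 2 d(√h)/dt = −0.00803/A, so √h = √h₀ − (0.00803/(2A)) t.
√h = √3.80 − 0.00803·974/(2·3.11) = 1.9494 − 1.2574 = 0.69193.
h = 0.69193² = 0.47876 m.

0.479 m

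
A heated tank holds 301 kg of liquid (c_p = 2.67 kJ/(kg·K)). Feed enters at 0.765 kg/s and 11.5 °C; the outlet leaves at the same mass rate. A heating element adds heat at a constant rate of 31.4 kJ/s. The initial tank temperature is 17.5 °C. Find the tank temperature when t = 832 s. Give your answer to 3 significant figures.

25.7 °C

Energy balance: M c_p dT/dt = ṁ c_p (T_in − T) + 31.4.
τ = M/ṁ = 393.46 s; T_ss = T_in + Q̇/(ṁ c_p) = 11.5 + 31.4/(0.765·2.67) = 26.873 °C.
Integrating: T(t) = T_ss + (T₀ − T_ss) e^(−t/τ).
T(832) = 26.873 + (-9.3729)·e^(−832/393.46) = 26.873 + (-9.3729)·0.12069 = 25.742 °C.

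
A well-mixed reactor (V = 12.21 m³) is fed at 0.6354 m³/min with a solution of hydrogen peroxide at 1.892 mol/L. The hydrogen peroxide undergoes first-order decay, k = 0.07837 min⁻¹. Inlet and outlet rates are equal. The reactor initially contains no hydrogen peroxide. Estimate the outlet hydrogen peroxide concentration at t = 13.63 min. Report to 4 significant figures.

0.6274 mol/L

Accumulation = in − out − consumed: V dC/dt = Q C_in − Q C − k V C.
dC/dt = (Q/V) C_in − (Q/V + k) C; effective rate a = Q/V + k = 0.0520393 + 0.07837 = 0.130409 min⁻¹.
C_ss = Q C_in/(Q + kV) = 0.754995 mol/L; C(t) = C_ss + (C₀ − C_ss) e^(−a t).
C(13.63) = 0.754995 + (-0.754995)·e^(−0.130409·13.63) = 0.754995 + (-0.754995)·0.169064 = 0.627353 mol/L.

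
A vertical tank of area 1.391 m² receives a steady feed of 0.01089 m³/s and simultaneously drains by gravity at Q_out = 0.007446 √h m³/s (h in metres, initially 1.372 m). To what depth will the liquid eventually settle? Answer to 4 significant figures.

2.139 m

A dh/dt = Q_in − 0.007446 √h. Steady state requires inflow = outflow:
Q_in = 0.007446 √h_ss ⇒ √h_ss = 0.01089/0.007446 = 1.46253.
h_ss = 1.46253² = 2.13899 m. (Since h₀ = 1.372 m < h_ss, the level will rise toward this value.)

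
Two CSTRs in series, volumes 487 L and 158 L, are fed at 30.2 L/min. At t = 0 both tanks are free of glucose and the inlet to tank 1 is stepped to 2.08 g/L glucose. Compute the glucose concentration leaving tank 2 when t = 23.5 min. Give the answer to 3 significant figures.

1.37 g/L

Each tank obeys Vᵢ dCᵢ/dt = Q(Cᵢ₋₁ − Cᵢ), so τᵢ = Vᵢ/Q.
τ₁ = 487/30.2 = 16.126 min; τ₂ = 158/30.2 = 5.2318 min.
Solving the cascade with C₁(0)=C₂(0)=0 gives C₂(t) = C_in[1 − (τ₁ e^(−t/τ₁) − τ₂ e^(−t/τ₂))/(τ₁ − τ₂)].
At t = 23.5: e^(−t/τ₁) = 0.23287, e^(−t/τ₂) = 0.011201.
C₂ = 2.08·[1 − (16.126·0.23287 − 5.2318·0.011201)/(10.894)] = 2.08·0.66068 = 1.3742 g/L.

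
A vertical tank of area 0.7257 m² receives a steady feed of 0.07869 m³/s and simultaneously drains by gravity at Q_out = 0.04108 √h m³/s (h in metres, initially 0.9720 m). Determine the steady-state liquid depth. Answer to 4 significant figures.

Accumulation of liquid (constant cross-section A): A dh/dt = Q_in − 0.04108 √h. At steady state dh/dt = 0:
Q_in = 0.04108 √h_ss ⇒ √h_ss = 0.07869/0.04108 = 1.91553.
h_ss = 1.91553² = 3.66926 m. (Since h₀ = 0.9720 m < h_ss, the level will rise toward this value.)

3.669 m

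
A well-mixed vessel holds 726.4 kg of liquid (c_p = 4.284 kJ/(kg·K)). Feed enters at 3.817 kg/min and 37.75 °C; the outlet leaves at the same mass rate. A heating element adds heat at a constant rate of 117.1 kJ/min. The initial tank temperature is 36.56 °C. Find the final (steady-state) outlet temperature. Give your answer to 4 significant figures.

44.91 °C

First-law balance (no shaft work): M c_p dT/dt = ṁ c_p (T_in − T) + 117.1.
At steady state dT/dt = 0 ⇒ T_ss = T_in + Q̇/(ṁ c_p) = 37.75 + 117.1/(3.817·4.284) = 44.9112 °C.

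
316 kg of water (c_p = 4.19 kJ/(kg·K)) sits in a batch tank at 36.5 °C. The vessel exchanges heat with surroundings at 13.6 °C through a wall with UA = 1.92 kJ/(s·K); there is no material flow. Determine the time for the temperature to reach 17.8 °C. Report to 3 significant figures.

1170 s

M c_p dT/dt = −UA(T − T_amb).
τ = M c_p/UA = 689.60 s; T_ss = T_amb = 13.600 °C.
T(t) = T_ss + (T₀ − T_ss)e^(−t/τ); set T = 17.8:
t = −τ ln[(T − T_ss)/(T₀ − T_ss)] = −689.60 · ln(0.18341) = 1169.6 s.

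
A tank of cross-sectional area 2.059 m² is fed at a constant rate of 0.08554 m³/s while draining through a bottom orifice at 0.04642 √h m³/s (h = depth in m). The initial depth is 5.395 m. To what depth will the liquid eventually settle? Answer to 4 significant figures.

3.396 m

Level balance: A dh/dt = 0.08554 − 0.04642 √h. Setting dh/dt = 0:
Q_in = 0.04642 √h_ss ⇒ √h_ss = 0.08554/0.04642 = 1.84274.
h_ss = 1.84274² = 3.39569 m. (Since h₀ = 5.395 m > h_ss, the level will fall toward this value.)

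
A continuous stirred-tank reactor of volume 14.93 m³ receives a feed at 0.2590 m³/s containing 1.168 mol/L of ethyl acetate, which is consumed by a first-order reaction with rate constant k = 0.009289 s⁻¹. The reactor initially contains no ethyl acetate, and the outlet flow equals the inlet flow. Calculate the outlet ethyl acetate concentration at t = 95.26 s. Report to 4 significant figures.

0.7005 mol/L

Species balance: V dC/dt = Q C_in − Q C − k V C.
This is linear with rate a = Q/V + k = 0.0266366 s⁻¹.
C_ss = Q C_in/(Q + kV) = 0.760683 mol/L; C(t) = C_ss + (C₀ − C_ss) e^(−a t).
C(95.26) = 0.760683 + (-0.760683)·e^(−0.0266366·95.26) = 0.760683 + (-0.760683)·0.0790714 = 0.700535 mol/L.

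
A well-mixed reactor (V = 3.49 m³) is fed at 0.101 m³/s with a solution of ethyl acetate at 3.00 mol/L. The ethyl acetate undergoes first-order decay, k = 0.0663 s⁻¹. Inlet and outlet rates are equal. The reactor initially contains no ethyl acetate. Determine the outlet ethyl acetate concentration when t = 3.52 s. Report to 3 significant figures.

0.260 mol/L

V dC/dt = Q(C_in − C) − k V C.
dC/dt = (Q/V) C_in − (Q/V + k) C; effective rate a = Q/V + k = 0.028940 + 0.0663 = 0.095240 s⁻¹.
C_ss = Q C_in/(Q + kV) = 0.91159 mol/L; C(t) = C_ss + (C₀ − C_ss) e^(−a t).
C(3.52) = 0.91159 + (-0.91159)·e^(−0.095240·3.52) = 0.91159 + (-0.91159)·0.71516 = 0.25965 mol/L.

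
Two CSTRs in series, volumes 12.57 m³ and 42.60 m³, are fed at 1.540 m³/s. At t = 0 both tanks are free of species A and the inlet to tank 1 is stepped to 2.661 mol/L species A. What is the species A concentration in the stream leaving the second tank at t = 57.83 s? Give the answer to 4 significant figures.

2.195 mol/L

Time constants: τᵢ = Vᵢ/Q for each well-mixed tank.
τ₁ = 12.57/1.540 = 8.16234 s; τ₂ = 42.60/1.540 = 27.6623 s.
Tank 1: C₁ = C_in(1 − e^(−t/τ₁)). Tank 2 (τ₁ ≠ τ₂): C₂ = C_in[1 − (τ₁ e^(−t/τ₁) − τ₂ e^(−t/τ₂))/(τ₁ − τ₂)].
At t = 57.83: e^(−t/τ₁) = 0.000837591, e^(−t/τ₂) = 0.123617.
C₂ = 2.661·[1 − (8.16234·0.000837591 − 27.6623·0.123617)/(-19.5000)] = 2.661·0.824990 = 2.19530 mol/L.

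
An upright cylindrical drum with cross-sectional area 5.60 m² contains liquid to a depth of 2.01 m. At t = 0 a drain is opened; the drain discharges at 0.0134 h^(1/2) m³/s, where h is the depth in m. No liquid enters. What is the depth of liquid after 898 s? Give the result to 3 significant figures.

With no inflow, A dh/dt = −0.0134 √h.
∫ h^(−1/2) dh = −(0.0134/A) ∫ dt, giving 2√h = 2√h₀ − (0.0134/A) t.
√h = √2.01 − 0.0134·898/(2·5.60) = 1.4177 − 1.0744 = 0.34335.
h = 0.34335² = 0.11789 m.

0.118 m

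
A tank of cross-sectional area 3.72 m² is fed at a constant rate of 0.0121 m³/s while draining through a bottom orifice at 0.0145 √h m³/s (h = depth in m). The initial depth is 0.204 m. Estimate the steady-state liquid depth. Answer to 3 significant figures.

0.696 m

Unsteady balance on liquid volume: A dh/dt = Q_in − 0.0145 √h. At steady state dh/dt = 0:
Q_in = 0.0145 √h_ss ⇒ √h_ss = 0.0121/0.0145 = 0.83448.
h_ss = 0.83448² = 0.69636 m. (Since h₀ = 0.204 m < h_ss, the level will rise toward this value.)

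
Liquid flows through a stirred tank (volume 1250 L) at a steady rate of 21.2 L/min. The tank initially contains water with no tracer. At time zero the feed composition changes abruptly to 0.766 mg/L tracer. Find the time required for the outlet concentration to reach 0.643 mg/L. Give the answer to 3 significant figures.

Transient balance on the dissolved component: V dC/dt = Q(C_in − C), so τ = V/Q = 58.962 min.
C(t) = C_in + (C₀ − C_in) e^(−t/τ). Set C = 0.643 and solve for t:
e^(−t/τ) = (C − C_in)/(C₀ − C_in) = (0.643 − 0.766)/(0 − 0.766) = 0.16057
t = −τ ln(…) = 58.962 × 1.8290 = 107.84 min.

108 min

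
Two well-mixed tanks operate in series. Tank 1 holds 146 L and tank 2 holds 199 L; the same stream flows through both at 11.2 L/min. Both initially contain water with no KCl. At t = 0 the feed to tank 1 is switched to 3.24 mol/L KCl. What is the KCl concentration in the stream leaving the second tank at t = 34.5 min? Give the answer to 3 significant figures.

2.13 mol/L

Each tank obeys Vᵢ dCᵢ/dt = Q(Cᵢ₋₁ − Cᵢ), so τᵢ = Vᵢ/Q.
τ₁ = 146/11.2 = 13.036 min; τ₂ = 199/11.2 = 17.768 min.
Solving the cascade with C₁(0)=C₂(0)=0 gives C₂(t) = C_in[1 − (τ₁ e^(−t/τ₁) − τ₂ e^(−t/τ₂))/(τ₁ − τ₂)].
At t = 34.5: e^(−t/τ₁) = 0.070894, e^(−t/τ₂) = 0.14346.
C₂ = 3.24·[1 − (13.036·0.070894 − 17.768·0.14346)/(-4.7321)] = 3.24·0.65665 = 2.1275 mol/L.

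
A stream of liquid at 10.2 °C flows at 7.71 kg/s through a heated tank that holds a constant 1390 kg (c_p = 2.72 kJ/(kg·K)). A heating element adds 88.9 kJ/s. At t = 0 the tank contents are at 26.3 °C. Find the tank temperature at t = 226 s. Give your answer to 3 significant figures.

M c_p dT/dt = ṁ c_p (T_in − T) + Q̇.
Rearrange: dT/dt = (T_ss − T)/τ with τ = M/ṁ = 180.29 s and T_ss = T_in + Q̇/(ṁ c_p) = 14.439 °C.
Solution: T(t) = T_ss + (T₀ − T_ss) e^(−t/τ).
T(226) = 14.439 + (11.861)·e^(−226/180.29) = 14.439 + (11.861)·0.28548 = 17.825 °C.

17.8 °C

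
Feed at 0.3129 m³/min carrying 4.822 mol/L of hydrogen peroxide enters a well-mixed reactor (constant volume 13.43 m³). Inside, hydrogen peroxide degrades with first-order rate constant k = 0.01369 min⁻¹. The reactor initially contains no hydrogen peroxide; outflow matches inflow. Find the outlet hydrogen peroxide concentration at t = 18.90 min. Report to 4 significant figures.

1.528 mol/L

V dC/dt = Q(C_in − C) − k V C.
dC/dt = (Q/V) C_in − (Q/V + k) C; effective rate a = Q/V + k = 0.0232986 + 0.01369 = 0.0369886 min⁻¹.
C_ss = Q C_in/(Q + kV) = 3.03731 mol/L; C(t) = C_ss + (C₀ − C_ss) e^(−a t).
C(18.90) = 3.03731 + (-3.03731)·e^(−0.0369886·18.90) = 3.03731 + (-3.03731)·0.497040 = 1.52764 mol/L.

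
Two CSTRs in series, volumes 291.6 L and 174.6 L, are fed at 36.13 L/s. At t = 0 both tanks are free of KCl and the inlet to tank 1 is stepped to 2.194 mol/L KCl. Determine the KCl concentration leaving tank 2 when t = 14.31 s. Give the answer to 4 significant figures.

1.435 mol/L

Each tank obeys Vᵢ dCᵢ/dt = Q(Cᵢ₋₁ − Cᵢ), so τᵢ = Vᵢ/Q.
τ₁ = 291.6/36.13 = 8.07086 s; τ₂ = 174.6/36.13 = 4.83255 s.
Solving the cascade with C₁(0)=C₂(0)=0 gives C₂(t) = C_in[1 − (τ₁ e^(−t/τ₁) − τ₂ e^(−t/τ₂))/(τ₁ − τ₂)].
At t = 14.31: e^(−t/τ₁) = 0.169815, e^(−t/τ₂) = 0.0517583.
C₂ = 2.194·[1 − (8.07086·0.169815 − 4.83255·0.0517583)/(3.23831)] = 2.194·0.654008 = 1.43489 mol/L.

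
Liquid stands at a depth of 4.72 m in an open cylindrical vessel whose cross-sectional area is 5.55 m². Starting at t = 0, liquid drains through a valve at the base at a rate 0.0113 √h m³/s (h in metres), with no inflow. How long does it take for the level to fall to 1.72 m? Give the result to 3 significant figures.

846 s

A dh/dt = −Q_out = −0.0113 √h.
This is separable: 2 d(√h)/dt = −0.0113/A, so √h = √h₀ − (0.0113/(2A)) t.
t = 2A(√h₀ − √h)/0.0113 = 2·5.55·(√4.72 − √1.72)/0.0113
  = 11.100 × (2.1726 − 1.3115) / 0.0113 = 845.83 s.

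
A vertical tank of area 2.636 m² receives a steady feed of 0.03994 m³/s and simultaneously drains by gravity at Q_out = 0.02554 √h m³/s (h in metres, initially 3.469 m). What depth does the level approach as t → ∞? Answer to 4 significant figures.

2.446 m

Level balance: A dh/dt = 0.03994 − 0.02554 √h. Setting dh/dt = 0:
Q_in = 0.02554 √h_ss ⇒ √h_ss = 0.03994/0.02554 = 1.56382.
h_ss = 1.56382² = 2.44554 m. (Since h₀ = 3.469 m > h_ss, the level will fall toward this value.)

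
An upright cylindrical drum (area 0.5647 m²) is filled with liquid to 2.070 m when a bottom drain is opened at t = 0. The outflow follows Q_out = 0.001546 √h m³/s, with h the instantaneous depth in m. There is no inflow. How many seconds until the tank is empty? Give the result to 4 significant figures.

Volume balance on the tank: A dh/dt = −0.001546 √h.
This is separable: 2 d(√h)/dt = −0.001546/A, so √h = √h₀ − (0.001546/(2A)) t.
Tank is empty when √h = 0: t_empty = 2A√h₀/0.001546.
t_empty = 2·0.5647·√2.070/0.001546 = 1.12940·1.43875/0.001546 = 1051.05 s.

1051 s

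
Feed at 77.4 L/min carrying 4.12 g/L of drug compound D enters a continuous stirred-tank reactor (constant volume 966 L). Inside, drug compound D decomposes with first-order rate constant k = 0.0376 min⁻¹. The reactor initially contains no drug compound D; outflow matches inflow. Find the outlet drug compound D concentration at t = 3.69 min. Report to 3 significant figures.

V dC/dt = Q(C_in − C) − k V C.
This is linear with rate a = Q/V + k = 0.11772 min⁻¹.
C_ss = Q C_in/(Q + kV) = 2.8041 g/L; C(t) = C_ss + (C₀ − C_ss) e^(−a t).
C(3.69) = 2.8041 + (-2.8041)·e^(−0.11772·3.69) = 2.8041 + (-2.8041)·0.64765 = 0.98802 g/L.

0.988 g/L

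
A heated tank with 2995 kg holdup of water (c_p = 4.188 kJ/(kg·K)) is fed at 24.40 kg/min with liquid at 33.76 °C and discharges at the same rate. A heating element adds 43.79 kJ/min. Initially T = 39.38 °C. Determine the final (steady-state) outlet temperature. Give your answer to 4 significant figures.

34.19 °C

Energy balance: M c_p dT/dt = ṁ c_p (T_in − T) + 43.79.
At steady state dT/dt = 0 ⇒ T_ss = T_in + Q̇/(ṁ c_p) = 33.76 + 43.79/(24.40·4.188) = 34.1885 °C.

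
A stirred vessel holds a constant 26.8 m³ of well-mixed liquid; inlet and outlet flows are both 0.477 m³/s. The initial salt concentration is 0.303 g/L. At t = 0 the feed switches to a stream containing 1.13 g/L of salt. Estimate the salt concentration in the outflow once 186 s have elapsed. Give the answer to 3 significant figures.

Species balance on the tank: V dC/dt = Q(C_in − C).
Time constant τ = V/Q = 26.8/0.477 = 56.184 s.
Integrating: C(t) = C_in + (C₀ − C_in) e^(−t/τ).
C(186) = 1.13 + (0.303 − 1.13)·e^(−186/56.184) = 1.13 + (-0.82700)·0.036497 = 1.0998 g/L.

1.10 g/L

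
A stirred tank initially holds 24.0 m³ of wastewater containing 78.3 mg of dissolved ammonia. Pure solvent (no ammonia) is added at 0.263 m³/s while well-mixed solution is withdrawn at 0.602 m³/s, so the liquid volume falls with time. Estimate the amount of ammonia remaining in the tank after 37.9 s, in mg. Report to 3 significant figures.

Total volume: dV/dt = Q_in − Q_out = -0.33900 m³/s, so V(t) = 24.0 − 0.33900 t and V(37.9) = 11.152 m³.
No ammonia enters, so dm/dt = −Q_out · (m/V).
dm/m = −Q_out dt/(V₀ − 0.33900 t); integrating gives ln(m/m₀) = −(Q_out/(Q_in−Q_out)) ln(V/V₀).
m = m₀ (V₀/V)^(Q_out/(Q_in−Q_out)) = 78.3 × (24.0/11.152)^(-1.7758) = 20.075 mg.

20.1 mg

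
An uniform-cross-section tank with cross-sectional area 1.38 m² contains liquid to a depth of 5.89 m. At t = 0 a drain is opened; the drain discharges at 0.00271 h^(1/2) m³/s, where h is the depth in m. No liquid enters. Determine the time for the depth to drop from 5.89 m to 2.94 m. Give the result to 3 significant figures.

725 s

Accumulation of liquid (constant cross-section A): A dh/dt = −0.00271 √h.
∫ h^(−1/2) dh = −(0.00271/A) ∫ dt, giving 2√h = 2√h₀ − (0.00271/A) t.
t = 2A(√h₀ − √h)/0.00271 = 2·1.38·(√5.89 − √2.94)/0.00271
  = 2.7600 × (2.4269 − 1.7146) / 0.00271 = 725.43 s.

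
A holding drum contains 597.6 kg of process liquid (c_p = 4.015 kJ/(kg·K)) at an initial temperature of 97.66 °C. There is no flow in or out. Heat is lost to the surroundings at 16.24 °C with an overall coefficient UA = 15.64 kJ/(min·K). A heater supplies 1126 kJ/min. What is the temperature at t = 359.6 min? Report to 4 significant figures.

89.14 °C

M c_p dT/dt = −UA(T − T_amb) + Q̇.
dT/dt = (T_ss − T)/τ with T_ss = T_amb + Q̇/UA = 16.24 + 1126/15.64 = 88.2349 °C, τ = M c_p/UA = 597.6·4.015/15.64 = 153.412 min.
This is linear first-order; T(t) = T_ss + (T₀ − T_ss) e^(−t/τ).
T(359.6) = 88.2349 + (9.42512)·0.0959417 = 89.1391 °C.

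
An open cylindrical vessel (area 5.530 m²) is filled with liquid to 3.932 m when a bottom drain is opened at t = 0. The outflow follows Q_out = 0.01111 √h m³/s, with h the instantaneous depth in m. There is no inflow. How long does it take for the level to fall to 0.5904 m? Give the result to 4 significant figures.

Mass balance (ρ constant): A dh/dt = −0.01111 √h.
Separate and integrate: 2(√h − √h₀) = −(0.01111/A) t.
t = 2A(√h₀ − √h)/0.01111 = 2·5.530·(√3.932 − √0.5904)/0.01111
  = 11.0600 × (1.98293 − 0.768375) / 0.01111 = 1209.09 s.

1209 s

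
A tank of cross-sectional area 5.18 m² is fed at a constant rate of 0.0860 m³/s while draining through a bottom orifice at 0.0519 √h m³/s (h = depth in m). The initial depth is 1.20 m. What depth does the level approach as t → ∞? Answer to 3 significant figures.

A dh/dt = Q_in − 0.0519 √h. Steady state requires inflow = outflow:
Q_in = 0.0519 √h_ss ⇒ √h_ss = 0.0860/0.0519 = 1.6570.
h_ss = 1.6570² = 2.7458 m. (Since h₀ = 1.20 m < h_ss, the level will rise toward this value.)

2.75 m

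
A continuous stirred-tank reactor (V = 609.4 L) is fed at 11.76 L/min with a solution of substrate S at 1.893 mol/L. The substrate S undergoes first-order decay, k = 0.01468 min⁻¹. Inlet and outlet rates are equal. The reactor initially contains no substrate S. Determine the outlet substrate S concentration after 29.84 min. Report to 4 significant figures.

0.6851 mol/L

Accumulation = in − out − consumed: V dC/dt = Q C_in − Q C − k V C.
dC/dt = (Q/V) C_in − (Q/V + k) C; effective rate a = Q/V + k = 0.0192977 + 0.01468 = 0.0339777 min⁻¹.
C_ss = Q C_in/(Q + kV) = 1.07513 mol/L; C(t) = C_ss + (C₀ − C_ss) e^(−a t).
C(29.84) = 1.07513 + (-1.07513)·e^(−0.0339777·29.84) = 1.07513 + (-1.07513)·0.362804 = 0.685070 mol/L.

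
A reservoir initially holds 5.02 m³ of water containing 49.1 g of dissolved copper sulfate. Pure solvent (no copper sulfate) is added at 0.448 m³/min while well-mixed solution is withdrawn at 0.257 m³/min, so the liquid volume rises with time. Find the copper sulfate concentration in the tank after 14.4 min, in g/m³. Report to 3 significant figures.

Total volume: dV/dt = Q_in − Q_out = 0.19100 m³/min, so V(t) = 5.02 + 0.19100 t and V(14.4) = 7.7704 m³.
No copper sulfate enters, so dm/dt = −Q_out · (m/V).
Separate: dm/m = −Q_out dt/V(t) ⇒ ln(m/m₀) = −(Q_out/(Q_in−Q_out)) ln(V/V₀).
m = m₀ (V₀/V)^(Q_out/(Q_in−Q_out)) = 49.1 × (5.02/7.7704)^(1.3455) = 27.276 g.
C = m/V = 27.276/7.7704 = 3.5102 g/m³.

3.51 g/m³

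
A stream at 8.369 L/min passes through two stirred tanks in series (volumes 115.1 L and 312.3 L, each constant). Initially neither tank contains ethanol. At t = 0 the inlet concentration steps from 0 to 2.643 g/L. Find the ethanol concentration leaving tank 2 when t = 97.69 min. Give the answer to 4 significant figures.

2.339 g/L

Species balance on tank i: dCᵢ/dt = (Cᵢ₋₁ − Cᵢ)/τᵢ with τᵢ = Vᵢ/Q.
τ₁ = 115.1/8.369 = 13.7531 min; τ₂ = 312.3/8.369 = 37.3163 min.
Tank 1: C₁ = C_in(1 − e^(−t/τ₁)). Tank 2 (τ₁ ≠ τ₂): C₂ = C_in[1 − (τ₁ e^(−t/τ₁) − τ₂ e^(−t/τ₂))/(τ₁ − τ₂)].
At t = 97.69: e^(−t/τ₁) = 0.000822545, e^(−t/τ₂) = 0.0729565.
C₂ = 2.643·[1 − (13.7531·0.000822545 − 37.3163·0.0729565)/(-23.5631)] = 2.643·0.884941 = 2.33890 g/L.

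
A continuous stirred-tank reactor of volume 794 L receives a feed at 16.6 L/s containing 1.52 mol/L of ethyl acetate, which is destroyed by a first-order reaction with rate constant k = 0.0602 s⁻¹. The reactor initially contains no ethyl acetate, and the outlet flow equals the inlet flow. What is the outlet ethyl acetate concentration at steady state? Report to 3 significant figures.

Species balance: V dC/dt = Q C_in − Q C − k V C.
Steady state (dC/dt = 0): C_ss = Q C_in/(Q + kV) = C_in/(1 + kV/Q).
C_ss = 16.6·1.52/(16.6 + 0.0602·794) = 25.232/64.399 = 0.39181 mol/L.

0.392 mol/L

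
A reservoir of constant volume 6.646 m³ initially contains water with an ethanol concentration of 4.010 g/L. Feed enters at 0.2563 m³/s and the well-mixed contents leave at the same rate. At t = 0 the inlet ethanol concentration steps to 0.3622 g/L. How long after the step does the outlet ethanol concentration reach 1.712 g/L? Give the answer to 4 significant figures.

Mass balance on the solute (V constant): V dC/dt = Q(C_in − C), so τ = V/Q = 25.9306 s.
C(t) = C_in + (C₀ − C_in) e^(−t/τ). Set C = 1.712 and solve for t:
e^(−t/τ) = (C − C_in)/(C₀ − C_in) = (1.712 − 0.3622)/(4.010 − 0.3622) = 0.370031
t = −τ ln(…) = 25.9306 × 0.994168 = 25.7793 s.

25.78 s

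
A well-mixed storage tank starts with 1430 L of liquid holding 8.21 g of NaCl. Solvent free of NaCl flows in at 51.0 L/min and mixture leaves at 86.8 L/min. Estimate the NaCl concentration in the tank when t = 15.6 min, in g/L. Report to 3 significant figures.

Let m(t) be the amount of NaCl. Volume: V(t) = V₀ + (Q_in − Q_out) t = 1430 − 35.800 t; V(15.6) = 871.52 L.
Species balance (pure solvent in): dm/dt = −Q_out · m/V(t).
dm/m = −Q_out dt/(V₀ − 35.800 t); integrating gives ln(m/m₀) = −(Q_out/(Q_in−Q_out)) ln(V/V₀).
m = m₀ (V₀/V)^(Q_out/(Q_in−Q_out)) = 8.21 × (1430/871.52)^(-2.4246) = 2.4712 g.
C = m/V = 2.4712/871.52 = 0.0028356 g/L.

0.00284 g/L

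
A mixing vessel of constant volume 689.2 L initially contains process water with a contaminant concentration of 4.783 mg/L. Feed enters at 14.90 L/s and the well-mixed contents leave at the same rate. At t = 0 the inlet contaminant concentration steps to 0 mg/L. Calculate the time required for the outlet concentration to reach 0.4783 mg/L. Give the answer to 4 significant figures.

Mass balance on the solute (V constant): V dC/dt = Q(C_in − C), so τ = V/Q = 46.2550 s.
C(t) = C_in + (C₀ − C_in) e^(−t/τ). Set C = 0.4783 and solve for t:
e^(−t/τ) = (C − C_in)/(C₀ − C_in) = (0.4783 − 0)/(4.783 − 0) = 0.100000
t = −τ ln(…) = 46.2550 × 2.30259 = 106.506 s.

106.5 s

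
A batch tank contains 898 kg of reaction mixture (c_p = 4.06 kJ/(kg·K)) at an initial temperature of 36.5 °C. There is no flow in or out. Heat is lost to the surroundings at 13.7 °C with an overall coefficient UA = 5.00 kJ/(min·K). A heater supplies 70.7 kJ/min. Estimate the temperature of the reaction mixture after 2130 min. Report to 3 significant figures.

28.3 °C

M c_p dT/dt = −UA(T − T_amb) + Q̇.
dT/dt = (T_ss − T)/τ with T_ss = T_amb + Q̇/UA = 13.7 + 70.7/5.00 = 27.840 °C, τ = M c_p/UA = 898·4.06/5.00 = 729.18 min.
Solution: T(t) = T_ss + (T₀ − T_ss) e^(−t/τ).
T(2130) = 27.840 + (8.6600)·0.053874 = 28.307 °C.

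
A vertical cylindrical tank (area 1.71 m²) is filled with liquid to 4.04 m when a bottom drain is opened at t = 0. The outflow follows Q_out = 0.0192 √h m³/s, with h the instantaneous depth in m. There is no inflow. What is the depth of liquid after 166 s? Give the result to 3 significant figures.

1.16 m

Mass balance (ρ constant): A dh/dt = −0.0192 √h.
This is separable: 2 d(√h)/dt = −0.0192/A, so √h = √h₀ − (0.0192/(2A)) t.
√h = √4.04 − 0.0192·166/(2·1.71) = 2.0100 − 0.93193 = 1.0780.
h = 1.0780² = 1.1622 m.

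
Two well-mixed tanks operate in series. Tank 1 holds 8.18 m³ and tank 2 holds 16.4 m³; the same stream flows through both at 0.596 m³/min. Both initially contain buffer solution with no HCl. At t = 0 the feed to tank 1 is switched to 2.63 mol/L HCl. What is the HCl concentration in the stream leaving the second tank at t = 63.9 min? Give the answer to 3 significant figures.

2.14 mol/L

Each tank obeys Vᵢ dCᵢ/dt = Q(Cᵢ₋₁ − Cᵢ), so τᵢ = Vᵢ/Q.
τ₁ = 8.18/0.596 = 13.725 min; τ₂ = 16.4/0.596 = 27.517 min.
Tank 1: C₁ = C_in(1 − e^(−t/τ₁)). Tank 2 (τ₁ ≠ τ₂): C₂ = C_in[1 − (τ₁ e^(−t/τ₁) − τ₂ e^(−t/τ₂))/(τ₁ − τ₂)].
At t = 63.9: e^(−t/τ₁) = 0.0095064, e^(−t/τ₂) = 0.098056.
C₂ = 2.63·[1 − (13.725·0.0095064 − 27.517·0.098056)/(-13.792)] = 2.63·0.81383 = 2.1404 mol/L.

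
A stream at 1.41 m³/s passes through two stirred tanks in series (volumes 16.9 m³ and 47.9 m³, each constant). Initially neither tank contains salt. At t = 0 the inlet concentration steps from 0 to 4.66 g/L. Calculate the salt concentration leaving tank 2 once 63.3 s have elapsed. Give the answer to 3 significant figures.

Species balance on tank i: dCᵢ/dt = (Cᵢ₋₁ − Cᵢ)/τᵢ with τᵢ = Vᵢ/Q.
τ₁ = 16.9/1.41 = 11.986 s; τ₂ = 47.9/1.41 = 33.972 s.
Solving the cascade with C₁(0)=C₂(0)=0 gives C₂(t) = C_in[1 − (τ₁ e^(−t/τ₁) − τ₂ e^(−t/τ₂))/(τ₁ − τ₂)].
At t = 63.3: e^(−t/τ₁) = 0.0050861, e^(−t/τ₂) = 0.15516.
C₂ = 4.66·[1 − (11.986·0.0050861 − 33.972·0.15516)/(-21.986)] = 4.66·0.76303 = 3.5557 g/L.

3.56 g/L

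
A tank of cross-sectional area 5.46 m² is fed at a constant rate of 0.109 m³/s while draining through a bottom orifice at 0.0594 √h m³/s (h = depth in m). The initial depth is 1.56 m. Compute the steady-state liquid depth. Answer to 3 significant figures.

3.37 m

A dh/dt = Q_in − 0.0594 √h. Steady state requires inflow = outflow:
Q_in = 0.0594 √h_ss ⇒ √h_ss = 0.109/0.0594 = 1.8350.
h_ss = 1.8350² = 3.3673 m. (Since h₀ = 1.56 m < h_ss, the level will rise toward this value.)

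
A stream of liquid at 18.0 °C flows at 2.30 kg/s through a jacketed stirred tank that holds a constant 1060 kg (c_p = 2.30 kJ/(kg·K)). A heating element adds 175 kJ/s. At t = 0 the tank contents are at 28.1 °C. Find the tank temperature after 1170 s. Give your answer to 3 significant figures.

First-law balance (no shaft work): M c_p dT/dt = ṁ c_p (T_in − T) + 175.
Rearrange: dT/dt = (T_ss − T)/τ with τ = M/ṁ = 460.87 s and T_ss = T_in + Q̇/(ṁ c_p) = 51.081 °C.
Integrating: T(t) = T_ss + (T₀ − T_ss) e^(−t/τ).
T(1170) = 51.081 + (-22.981)·e^(−1170/460.87) = 51.081 + (-22.981)·0.078971 = 49.266 °C.

49.3 °C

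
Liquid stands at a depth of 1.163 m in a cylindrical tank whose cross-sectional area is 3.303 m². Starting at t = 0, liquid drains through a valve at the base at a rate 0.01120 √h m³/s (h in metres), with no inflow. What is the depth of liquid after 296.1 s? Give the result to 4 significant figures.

With no inflow, A dh/dt = −0.01120 √h.
∫ h^(−1/2) dh = −(0.01120/A) ∫ dt, giving 2√h = 2√h₀ − (0.01120/A) t.
√h = √1.163 − 0.01120·296.1/(2·3.303) = 1.07842 − 0.502016 = 0.576408.
h = 0.576408² = 0.332247 m.

0.3322 m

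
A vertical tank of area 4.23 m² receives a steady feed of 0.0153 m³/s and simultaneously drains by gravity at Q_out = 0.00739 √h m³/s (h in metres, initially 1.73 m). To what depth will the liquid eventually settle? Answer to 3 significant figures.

4.29 m

A dh/dt = Q_in − 0.00739 √h. Steady state requires inflow = outflow:
Q_in = 0.00739 √h_ss ⇒ √h_ss = 0.0153/0.00739 = 2.0704.
h_ss = 2.0704² = 4.2864 m. (Since h₀ = 1.73 m < h_ss, the level will rise toward this value.)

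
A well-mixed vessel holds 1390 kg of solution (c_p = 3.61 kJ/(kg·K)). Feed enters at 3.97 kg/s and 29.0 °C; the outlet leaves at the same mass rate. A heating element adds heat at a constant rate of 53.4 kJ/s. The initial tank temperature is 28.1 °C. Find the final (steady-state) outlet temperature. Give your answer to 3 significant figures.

M c_p dT/dt = ṁ c_p (T_in − T) + Q̇.
At steady state dT/dt = 0 ⇒ T_ss = T_in + Q̇/(ṁ c_p) = 29.0 + 53.4/(3.97·3.61) = 32.726 °C.

32.7 °C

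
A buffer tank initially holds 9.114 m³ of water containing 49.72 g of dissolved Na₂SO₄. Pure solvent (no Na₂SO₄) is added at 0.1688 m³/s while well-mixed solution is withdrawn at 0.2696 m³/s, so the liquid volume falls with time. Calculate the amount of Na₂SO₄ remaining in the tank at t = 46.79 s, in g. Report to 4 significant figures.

Total volume: dV/dt = Q_in − Q_out = -0.100800 m³/s, so V(t) = 9.114 − 0.100800 t and V(46.79) = 4.39757 m³.
Solute balance: dm/dt = 0 − Q_out C = −Q_out m/V(t).
dm/m = −Q_out dt/(V₀ − 0.100800 t); integrating gives ln(m/m₀) = −(Q_out/(Q_in−Q_out)) ln(V/V₀).
m = m₀ (V₀/V)^(Q_out/(Q_in−Q_out)) = 49.72 × (9.114/4.39757)^(-2.67460) = 7.07993 g.

7.080 g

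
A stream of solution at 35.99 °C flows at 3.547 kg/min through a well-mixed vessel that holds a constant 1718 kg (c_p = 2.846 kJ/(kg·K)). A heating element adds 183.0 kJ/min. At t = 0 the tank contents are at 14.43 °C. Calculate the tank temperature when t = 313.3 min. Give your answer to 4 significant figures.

Unsteady energy balance on the tank contents: M c_p dT/dt = ṁ c_p (T_in − T) + 183.0.
Rearrange: dT/dt = (T_ss − T)/τ with τ = M/ṁ = 484.353 min and T_ss = T_in + Q̇/(ṁ c_p) = 54.1182 °C.
This is linear first-order; T(t) = T_ss + (T₀ − T_ss) e^(−t/τ).
T(313.3) = 54.1182 + (-39.6882)·e^(−313.3/484.353) = 54.1182 + (-39.6882)·0.523697 = 33.3336 °C.

33.33 °C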